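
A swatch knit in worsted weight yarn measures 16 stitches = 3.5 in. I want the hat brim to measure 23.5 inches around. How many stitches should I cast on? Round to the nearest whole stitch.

CO 107 sts.

16 stitches / 3.5 in = 4.571 stitches per inch.
23.5 × 4.571 = 107.43 stitches.
Round to nearest → 107.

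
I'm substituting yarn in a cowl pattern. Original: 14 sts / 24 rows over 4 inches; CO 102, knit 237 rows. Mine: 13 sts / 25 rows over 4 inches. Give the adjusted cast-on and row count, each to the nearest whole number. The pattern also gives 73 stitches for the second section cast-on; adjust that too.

Stitches: 102 × 13/14 = 94.71 → 95.
Rows: 237 × 25/24 = 246.88 → 247.
second section cast-on: 73 × 13/14 = 67.79 → 68.

Cast on 95 stitches; work 247 rows; second section cast-on 68 stitches.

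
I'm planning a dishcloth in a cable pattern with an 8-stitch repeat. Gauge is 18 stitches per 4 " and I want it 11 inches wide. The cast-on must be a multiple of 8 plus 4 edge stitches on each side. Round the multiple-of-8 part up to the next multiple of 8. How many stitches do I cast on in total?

56 stitches.

18 / 4 = 4.5 sts per inch.
11 × 4.5 = 49.50 sts.
Less 8 edge sts → 41.50 for the repeat.
Next multiple of 8: 48.
Add back 8 edge sts → 56.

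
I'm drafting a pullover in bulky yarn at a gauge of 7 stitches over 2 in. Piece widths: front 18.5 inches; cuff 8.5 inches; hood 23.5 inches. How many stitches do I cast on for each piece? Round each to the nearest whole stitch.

Rate = 7/2 = 3.5 sts per in.
front: 18.5 × 3.5 = 64.75 → 65.
cuff: 8.5 × 3.5 = 29.75 → 30.
hood: 23.5 × 3.5 = 82.25 → 82.

front 65; cuff 30; hood 82.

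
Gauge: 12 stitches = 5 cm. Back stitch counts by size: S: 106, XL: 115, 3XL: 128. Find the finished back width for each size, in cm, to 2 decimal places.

12/5 = 2.4 sts per cm.
S: 106 / 2.4 = 44.167 → 44.17 cm.
XL: 115 / 2.4 = 47.917 → 47.92 cm.
3XL: 128 / 2.4 = 53.333 → 53.33 cm.

S 44.17 cm; XL 47.92 cm; 3XL 53.33 cm.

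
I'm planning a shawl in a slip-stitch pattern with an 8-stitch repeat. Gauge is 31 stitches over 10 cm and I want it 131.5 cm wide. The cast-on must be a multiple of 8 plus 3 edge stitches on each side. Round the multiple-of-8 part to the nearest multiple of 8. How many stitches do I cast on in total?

Cast on 406 stitches.

31 / 10 = 3.1 sts per cm.
131.5 × 3.1 = 407.65 sts.
Less 6 edge sts → 401.65 for the repeat.
Nearest multiple of 8: 400.
Add back 6 edge sts → 406.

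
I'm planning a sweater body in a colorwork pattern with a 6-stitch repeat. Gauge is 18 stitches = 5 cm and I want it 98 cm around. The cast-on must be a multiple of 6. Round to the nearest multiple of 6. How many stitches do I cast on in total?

18 / 5 = 3.6 sts per cm.
98 × 3.6 = 352.80 sts.
Nearest multiple of 6: 354.

CO 354 sts.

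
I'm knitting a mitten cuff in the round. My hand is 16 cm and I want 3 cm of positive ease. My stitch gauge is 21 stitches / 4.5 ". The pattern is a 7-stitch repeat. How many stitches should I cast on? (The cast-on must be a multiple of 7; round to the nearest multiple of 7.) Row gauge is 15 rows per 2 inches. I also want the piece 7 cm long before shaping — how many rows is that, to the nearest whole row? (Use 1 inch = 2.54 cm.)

Finished = 16 + 3 = 19 cm.
19 cm × 1/2.54 = 7.48 inches.
21/4.5 = 4.667 sts per in; 7.48 × 4.667 = 34.91 sts.
Nearest multiple of 7 → 35.
7 cm = 2.76 inches; × 7.5 = 20.67 → 21 rows.

Cast on 35 stitches; work 21 rows.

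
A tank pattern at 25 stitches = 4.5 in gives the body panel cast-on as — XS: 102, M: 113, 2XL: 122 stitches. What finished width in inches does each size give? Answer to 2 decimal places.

25/4.5 = 5.556 sts per in.
XS: 102 / 5.556 = 18.360 → 18.36 in.
M: 113 / 5.556 = 20.340 → 20.34 in.
2XL: 122 / 5.556 = 21.960 → 21.96 in.

XS 18.36 inches; M 20.34 inches; 2XL 21.96 inches.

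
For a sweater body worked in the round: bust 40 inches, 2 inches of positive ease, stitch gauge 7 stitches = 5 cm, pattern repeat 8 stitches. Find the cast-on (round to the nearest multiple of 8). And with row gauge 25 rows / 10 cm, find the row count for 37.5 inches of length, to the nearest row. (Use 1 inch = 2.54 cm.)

Cast on 152 stitches; work 238 rows.

Finished = 40 + 2 = 42 inches.
42 inches × 2.54 = 106.68 cm.
7/5 = 1.4 sts per cm; 106.68 × 1.4 = 149.35 sts.
Nearest multiple of 8 → 152.
37.5 inches = 95.25 cm; × 2.5 = 238.12 → 238 rows.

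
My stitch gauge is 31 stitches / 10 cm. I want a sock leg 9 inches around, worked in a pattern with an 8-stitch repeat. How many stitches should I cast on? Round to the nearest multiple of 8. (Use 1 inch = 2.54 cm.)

9 in = 9 × 2.54 = 22.86 cm.
31 / 10 = 3.1 sts/cm.
22.86 × 3.1 = 70.87 sts.
→ 72.

72 stitches.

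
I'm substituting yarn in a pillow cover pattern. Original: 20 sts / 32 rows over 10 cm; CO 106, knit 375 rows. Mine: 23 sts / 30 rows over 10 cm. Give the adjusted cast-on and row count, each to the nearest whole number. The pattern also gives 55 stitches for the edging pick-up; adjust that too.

Cast on 122 stitches; work 352 rows; edging pick-up 63 stitches.

Stitches: 106 × 23/20 = 121.90 → 122.
Rows: 375 × 30/32 = 351.56 → 352.
edging pick-up: 55 × 23/20 = 63.25 → 63.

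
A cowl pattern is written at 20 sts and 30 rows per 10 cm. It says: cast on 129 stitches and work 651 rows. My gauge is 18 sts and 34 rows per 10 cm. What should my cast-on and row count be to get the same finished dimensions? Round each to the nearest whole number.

Stitches: 129 × 18/20 = 116.10 → 116.
Rows: 651 × 34/30 = 737.80 → 738.

Cast on 116 stitches; work 738 rows.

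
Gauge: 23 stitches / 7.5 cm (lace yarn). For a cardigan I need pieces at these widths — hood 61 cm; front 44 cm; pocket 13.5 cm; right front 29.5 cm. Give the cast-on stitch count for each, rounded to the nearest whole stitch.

hood 187; front 135; pocket 41; right front 90.

Rate = 23/7.5 = 3.067 sts per cm.
hood: 61 × 3.067 = 187.07 → 187.
front: 44 × 3.067 = 134.93 → 135.
pocket: 13.5 × 3.067 = 41.40 → 41.
right front: 29.5 × 3.067 = 90.47 → 90.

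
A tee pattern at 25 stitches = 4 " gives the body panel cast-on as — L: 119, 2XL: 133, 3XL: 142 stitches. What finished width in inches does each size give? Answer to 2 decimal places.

25/4 = 6.25 sts per in.
L: 119 / 6.25 = 19.040 → 19.04 in.
2XL: 133 / 6.25 = 21.280 → 21.28 in.
3XL: 142 / 6.25 = 22.720 → 22.72 in.

L 19.04 inches; 2XL 21.28 inches; 3XL 22.72 inches.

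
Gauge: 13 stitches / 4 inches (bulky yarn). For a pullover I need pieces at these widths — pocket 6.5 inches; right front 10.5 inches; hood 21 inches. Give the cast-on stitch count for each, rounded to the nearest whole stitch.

Rate = 13/4 = 3.25 sts per in.
pocket: 6.5 × 3.25 = 21.12 → 21.
right front: 10.5 × 3.25 = 34.12 → 34.
hood: 21 × 3.25 = 68.25 → 68.

pocket 21; right front 34; hood 68.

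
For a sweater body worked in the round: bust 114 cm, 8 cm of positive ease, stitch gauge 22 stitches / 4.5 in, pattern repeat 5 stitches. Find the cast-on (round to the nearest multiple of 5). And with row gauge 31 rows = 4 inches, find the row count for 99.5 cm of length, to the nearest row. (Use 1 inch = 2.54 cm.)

Finished = 114 + 8 = 122 cm.
122 cm × 1/2.54 = 48.03 inches.
22/4.5 = 4.889 sts per in; 48.03 × 4.889 = 234.82 sts.
Nearest multiple of 5 → 235.
99.5 cm = 39.17 inches; × 7.75 = 303.59 → 304 rows.

Cast on 235 stitches; work 304 rows.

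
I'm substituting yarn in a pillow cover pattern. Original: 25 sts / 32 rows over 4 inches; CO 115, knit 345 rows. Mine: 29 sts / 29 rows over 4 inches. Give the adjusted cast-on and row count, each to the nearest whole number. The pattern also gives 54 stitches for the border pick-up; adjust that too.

Stitches: 115 × 29/25 = 133.40 → 133.
Rows: 345 × 29/32 = 312.66 → 313.
border pick-up: 54 × 29/25 = 62.64 → 63.

Cast on 133 stitches; work 313 rows; border pick-up 63 stitches.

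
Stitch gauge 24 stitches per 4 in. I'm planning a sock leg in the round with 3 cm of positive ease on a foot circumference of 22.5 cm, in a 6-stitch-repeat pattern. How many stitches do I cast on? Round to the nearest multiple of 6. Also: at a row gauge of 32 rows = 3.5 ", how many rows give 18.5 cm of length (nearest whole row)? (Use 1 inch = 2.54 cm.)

Cast on 60 stitches; work 67 rows.

Finished = 22.5 + 3 = 25.5 cm.
25.5 cm × 1/2.54 = 10.04 inches.
24/4 = 6 sts per in; 10.04 × 6 = 60.24 sts.
Nearest multiple of 6 → 60.
18.5 cm = 7.28 inches; × 9.143 = 66.59 → 67 rows.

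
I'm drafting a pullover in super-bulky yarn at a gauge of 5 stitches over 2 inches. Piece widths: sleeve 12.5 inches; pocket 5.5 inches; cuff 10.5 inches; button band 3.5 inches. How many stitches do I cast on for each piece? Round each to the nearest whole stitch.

Rate = 5/2 = 2.5 sts per in.
sleeve: 12.5 × 2.5 = 31.25 → 31.
pocket: 5.5 × 2.5 = 13.75 → 14.
cuff: 10.5 × 2.5 = 26.25 → 26.
button band: 3.5 × 2.5 = 8.75 → 9.

sleeve 31; pocket 14; cuff 26; button band 9.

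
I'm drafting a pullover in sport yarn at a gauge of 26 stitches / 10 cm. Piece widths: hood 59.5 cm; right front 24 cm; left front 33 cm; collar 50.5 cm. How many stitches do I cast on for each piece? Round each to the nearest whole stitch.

hood 155; right front 62; left front 86; collar 131.

Rate = 26/10 = 2.6 sts per cm.
hood: 59.5 × 2.6 = 154.70 → 155.
right front: 24 × 2.6 = 62.40 → 62.
left front: 33 × 2.6 = 85.80 → 86.
collar: 50.5 × 2.6 = 131.30 → 131.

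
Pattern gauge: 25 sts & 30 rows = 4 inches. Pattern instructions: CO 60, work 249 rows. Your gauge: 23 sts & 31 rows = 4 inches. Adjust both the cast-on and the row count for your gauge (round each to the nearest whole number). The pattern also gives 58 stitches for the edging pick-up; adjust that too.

Cast on 55 stitches; work 257 rows; edging pick-up 53 stitches.

Stitches: 60 × 23/25 = 55.20 → 55.
Rows: 249 × 31/30 = 257.30 → 257.
edging pick-up: 58 × 23/25 = 53.36 → 53.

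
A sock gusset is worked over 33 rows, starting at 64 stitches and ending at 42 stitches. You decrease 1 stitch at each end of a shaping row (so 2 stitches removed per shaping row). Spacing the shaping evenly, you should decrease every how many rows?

Decrease every 3rd row.

Stitches to remove: |42 − 64| = 22.
Shaping rows needed: 22 / 2 = 11.
33 rows / 11 = every 3 rows.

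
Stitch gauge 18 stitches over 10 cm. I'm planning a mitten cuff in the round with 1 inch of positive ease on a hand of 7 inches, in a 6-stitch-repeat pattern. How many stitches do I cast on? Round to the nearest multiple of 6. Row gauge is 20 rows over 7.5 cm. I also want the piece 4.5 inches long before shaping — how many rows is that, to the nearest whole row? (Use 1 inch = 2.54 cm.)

Cast on 36 stitches; work 30 rows.

Finished = 7 + 1 = 8 inches.
8 inches × 2.54 = 20.32 cm.
18/10 = 1.8 sts per cm; 20.32 × 1.8 = 36.58 sts.
Nearest multiple of 6 → 36.
4.5 inches = 11.43 cm; × 2.667 = 30.48 → 30 rows.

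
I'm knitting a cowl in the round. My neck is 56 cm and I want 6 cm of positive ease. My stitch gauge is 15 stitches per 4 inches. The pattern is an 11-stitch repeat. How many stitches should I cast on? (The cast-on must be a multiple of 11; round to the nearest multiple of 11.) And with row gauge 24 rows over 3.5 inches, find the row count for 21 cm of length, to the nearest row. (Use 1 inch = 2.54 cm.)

Finished = 56 + 6 = 62 cm.
62 cm × 1/2.54 = 24.41 inches.
15/4 = 3.75 sts per in; 24.41 × 3.75 = 91.54 sts.
Nearest multiple of 11 → 88.
21 cm = 8.27 inches; × 6.857 = 56.69 → 57 rows.

Cast on 88 stitches; work 57 rows.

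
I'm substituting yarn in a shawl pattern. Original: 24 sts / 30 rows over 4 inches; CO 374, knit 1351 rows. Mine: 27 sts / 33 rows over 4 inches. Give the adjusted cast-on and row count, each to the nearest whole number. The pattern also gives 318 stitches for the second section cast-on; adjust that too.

Cast on 421 stitches; work 1486 rows; second section cast-on 358 stitches.

Stitches: 374 × 27/24 = 420.75 → 421.
Rows: 1351 × 33/30 = 1486.10 → 1486.
second section cast-on: 318 × 27/24 = 357.75 → 358.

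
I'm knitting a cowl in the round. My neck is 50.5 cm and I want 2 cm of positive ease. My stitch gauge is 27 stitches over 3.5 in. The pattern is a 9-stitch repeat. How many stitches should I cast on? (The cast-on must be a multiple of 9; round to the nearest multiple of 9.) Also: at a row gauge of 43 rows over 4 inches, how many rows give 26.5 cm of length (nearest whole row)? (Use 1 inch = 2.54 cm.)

Finished = 50.5 + 2 = 52.5 cm.
52.5 cm × 1/2.54 = 20.67 inches.
27/3.5 = 7.714 sts per in; 20.67 × 7.714 = 159.45 sts.
Nearest multiple of 9 → 162.
26.5 cm = 10.43 inches; × 10.75 = 112.16 → 112 rows.

Cast on 162 stitches; work 112 rows.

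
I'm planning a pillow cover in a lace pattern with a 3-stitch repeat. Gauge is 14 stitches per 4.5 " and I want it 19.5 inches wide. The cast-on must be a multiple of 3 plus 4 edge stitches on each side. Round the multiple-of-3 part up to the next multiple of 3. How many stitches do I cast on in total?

14 / 4.5 = 3.111 sts per inch.
19.5 × 3.111 = 60.67 sts.
Less 8 edge sts → 52.67 for the repeat.
Next multiple of 3: 54.
Add back 8 edge sts → 62.

Cast on 62 stitches.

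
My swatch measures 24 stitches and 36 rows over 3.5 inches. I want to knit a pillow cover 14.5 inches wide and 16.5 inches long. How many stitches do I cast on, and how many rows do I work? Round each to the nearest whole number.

Cast on 99 stitches and work 170 rows.

Stitch gauge = 24/3.5 = 6.857 sts/in; 14.5 × 6.857 = 99.43 → 99 sts.
Row gauge = 36/3.5 = 10.286 rows/in; 16.5 × 10.286 = 169.71 → 170 rows.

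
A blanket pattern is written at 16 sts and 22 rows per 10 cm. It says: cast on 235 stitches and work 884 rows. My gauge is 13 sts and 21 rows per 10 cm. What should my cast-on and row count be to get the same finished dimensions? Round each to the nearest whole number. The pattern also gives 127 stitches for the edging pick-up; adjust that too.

Cast on 191 stitches; work 844 rows; edging pick-up 103 stitches.

Stitches: 235 × 13/16 = 190.94 → 191.
Rows: 884 × 21/22 = 843.82 → 844.
edging pick-up: 127 × 13/16 = 103.19 → 103.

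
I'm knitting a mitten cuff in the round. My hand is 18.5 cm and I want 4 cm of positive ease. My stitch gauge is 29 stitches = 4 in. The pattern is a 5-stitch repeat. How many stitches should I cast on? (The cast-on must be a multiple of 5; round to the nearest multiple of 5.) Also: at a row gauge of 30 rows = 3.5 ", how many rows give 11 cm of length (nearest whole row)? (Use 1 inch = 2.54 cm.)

Finished = 18.5 + 4 = 22.5 cm.
22.5 cm × 1/2.54 = 8.86 inches.
29/4 = 7.25 sts per in; 8.86 × 7.25 = 64.22 sts.
Nearest multiple of 5 → 65.
11 cm = 4.33 inches; × 8.571 = 37.12 → 37 rows.

Cast on 65 stitches; work 37 rows.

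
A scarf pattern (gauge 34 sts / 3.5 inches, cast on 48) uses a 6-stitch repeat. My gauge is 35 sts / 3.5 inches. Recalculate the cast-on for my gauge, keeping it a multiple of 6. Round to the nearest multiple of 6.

CO 48 sts.

48 × 35 / 34 = 49.41.
Nearest multiple of 6: 48.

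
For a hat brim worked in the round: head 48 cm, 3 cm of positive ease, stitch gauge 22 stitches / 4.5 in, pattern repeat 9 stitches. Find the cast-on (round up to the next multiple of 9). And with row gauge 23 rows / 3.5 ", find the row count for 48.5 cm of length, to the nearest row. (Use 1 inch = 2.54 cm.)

Finished = 48 + 3 = 51 cm.
51 cm × 1/2.54 = 20.08 inches.
22/4.5 = 4.889 sts per in; 20.08 × 4.889 = 98.16 sts.
Next multiple of 9 → 99.
48.5 cm = 19.09 inches; × 6.571 = 125.48 → 125 rows.

Cast on 99 stitches; work 125 rows.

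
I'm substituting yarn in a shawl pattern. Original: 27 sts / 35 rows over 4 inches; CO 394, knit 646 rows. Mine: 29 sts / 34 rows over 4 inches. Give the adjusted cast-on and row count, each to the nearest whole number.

Cast on 423 stitches; work 628 rows.

Stitches: 394 × 29/27 = 423.19 → 423.
Rows: 646 × 34/35 = 627.54 → 628.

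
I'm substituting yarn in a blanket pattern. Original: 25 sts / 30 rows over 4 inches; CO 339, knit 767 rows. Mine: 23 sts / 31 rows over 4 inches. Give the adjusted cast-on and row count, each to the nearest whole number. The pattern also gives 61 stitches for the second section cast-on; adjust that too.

Stitches: 339 × 23/25 = 311.88 → 312.
Rows: 767 × 31/30 = 792.57 → 793.
second section cast-on: 61 × 23/25 = 56.12 → 56.

Cast on 312 stitches; work 793 rows; second section cast-on 56 stitches.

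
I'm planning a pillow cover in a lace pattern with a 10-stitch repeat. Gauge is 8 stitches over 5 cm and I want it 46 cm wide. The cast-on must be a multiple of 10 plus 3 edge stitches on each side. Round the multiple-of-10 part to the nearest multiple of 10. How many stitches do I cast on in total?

8 / 5 = 1.6 sts per cm.
46 × 1.6 = 73.60 sts.
Less 6 edge sts → 67.60 for the repeat.
Nearest multiple of 10: 70.
Add back 6 edge sts → 76.

CO 76 sts.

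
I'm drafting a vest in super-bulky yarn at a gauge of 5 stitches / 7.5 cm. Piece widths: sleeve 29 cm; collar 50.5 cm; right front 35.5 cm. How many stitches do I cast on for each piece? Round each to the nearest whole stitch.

Rate = 5/7.5 = 0.667 sts per cm.
sleeve: 29 × 0.667 = 19.33 → 19.
collar: 50.5 × 0.667 = 33.67 → 34.
right front: 35.5 × 0.667 = 23.67 → 24.

sleeve 19; collar 34; right front 24.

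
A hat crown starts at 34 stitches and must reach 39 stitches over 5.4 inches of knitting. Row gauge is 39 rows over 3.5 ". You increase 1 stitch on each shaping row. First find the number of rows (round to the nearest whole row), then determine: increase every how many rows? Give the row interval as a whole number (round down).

Rows = 5.4 × 11.143 = 60.2 → 60 rows.
Stitches to add: 5 → 5 shaping rows (at 1 st each).
60 / 5 = 12.00 → every 12 rows.

Increase every 12th row.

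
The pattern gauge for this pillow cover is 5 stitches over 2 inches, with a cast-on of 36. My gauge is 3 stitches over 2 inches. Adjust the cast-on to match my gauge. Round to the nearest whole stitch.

Scale factor = 3 / 5 = 0.600.
36 × 3 / 5 = 21.60 sts.
→ 22 sts.

Cast on 22 stitches.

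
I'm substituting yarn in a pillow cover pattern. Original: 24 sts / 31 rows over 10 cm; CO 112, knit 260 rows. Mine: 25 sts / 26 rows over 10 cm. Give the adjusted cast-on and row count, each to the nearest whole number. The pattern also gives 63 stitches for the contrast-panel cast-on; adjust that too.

Cast on 117 stitches; work 218 rows; contrast-panel cast-on 66 stitches.

Stitches: 112 × 25/24 = 116.67 → 117.
Rows: 260 × 26/31 = 218.06 → 218.
contrast-panel cast-on: 63 × 25/24 = 65.62 → 66.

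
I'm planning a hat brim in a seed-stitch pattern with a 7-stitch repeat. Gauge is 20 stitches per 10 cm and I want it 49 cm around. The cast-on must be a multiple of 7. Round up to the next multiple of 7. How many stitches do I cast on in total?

20 / 10 = 2 sts per cm.
49 × 2 = 98.00 sts.
Next multiple of 7: 98.

98 stitches.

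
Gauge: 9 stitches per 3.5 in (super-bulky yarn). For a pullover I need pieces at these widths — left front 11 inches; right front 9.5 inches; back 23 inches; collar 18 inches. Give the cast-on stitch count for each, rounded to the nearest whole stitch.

Rate = 9/3.5 = 2.571 sts per in.
left front: 11 × 2.571 = 28.29 → 28.
right front: 9.5 × 2.571 = 24.43 → 24.
back: 23 × 2.571 = 59.14 → 59.
collar: 18 × 2.571 = 46.29 → 46.

left front 28; right front 24; back 59; collar 46.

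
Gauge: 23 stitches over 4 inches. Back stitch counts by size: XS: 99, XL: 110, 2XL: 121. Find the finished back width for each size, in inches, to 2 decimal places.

XS 17.22 inches; XL 19.13 inches; 2XL 21.04 inches.

23/4 = 5.75 sts per in.
XS: 99 / 5.75 = 17.217 → 17.22 in.
XL: 110 / 5.75 = 19.130 → 19.13 in.
2XL: 121 / 5.75 = 21.043 → 21.04 in.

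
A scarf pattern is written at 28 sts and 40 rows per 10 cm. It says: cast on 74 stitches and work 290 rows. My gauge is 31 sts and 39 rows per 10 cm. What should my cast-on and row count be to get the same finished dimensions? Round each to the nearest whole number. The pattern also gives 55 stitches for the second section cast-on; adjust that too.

Cast on 82 stitches; work 283 rows; second section cast-on 61 stitches.

Stitches: 74 × 31/28 = 81.93 → 82.
Rows: 290 × 39/40 = 282.75 → 283.
second section cast-on: 55 × 31/28 = 60.89 → 61.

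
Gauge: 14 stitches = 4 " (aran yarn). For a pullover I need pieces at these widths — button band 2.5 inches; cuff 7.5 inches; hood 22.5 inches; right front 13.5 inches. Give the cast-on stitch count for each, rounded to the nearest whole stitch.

button band 9; cuff 26; hood 79; right front 47.

Rate = 14/4 = 3.5 sts per in.
button band: 2.5 × 3.5 = 8.75 → 9.
cuff: 7.5 × 3.5 = 26.25 → 26.
hood: 22.5 × 3.5 = 78.75 → 79.
right front: 13.5 × 3.5 = 47.25 → 47.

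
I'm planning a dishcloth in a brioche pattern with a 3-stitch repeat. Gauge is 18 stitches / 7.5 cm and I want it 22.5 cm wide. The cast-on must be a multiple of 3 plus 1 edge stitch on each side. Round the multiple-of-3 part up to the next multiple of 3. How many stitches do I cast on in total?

CO 56 sts.

18 / 7.5 = 2.4 sts per cm.
22.5 × 2.4 = 54.00 sts.
Less 2 edge sts → 52.00 for the repeat.
Next multiple of 3: 54.
Add back 2 edge sts → 56.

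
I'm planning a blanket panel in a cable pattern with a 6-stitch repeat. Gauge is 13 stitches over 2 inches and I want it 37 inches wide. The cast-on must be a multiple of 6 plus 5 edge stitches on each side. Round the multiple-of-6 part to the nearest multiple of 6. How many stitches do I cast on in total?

13 / 2 = 6.5 sts per inch.
37 × 6.5 = 240.50 sts.
Less 10 edge sts → 230.50 for the repeat.
Nearest multiple of 6: 228.
Add back 10 edge sts → 238.

Cast on 238 stitches.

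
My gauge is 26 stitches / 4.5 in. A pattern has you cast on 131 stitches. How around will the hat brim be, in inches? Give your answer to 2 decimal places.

22.67 inches.

26 stitches / 4.5 inch = 5.778 stitches per inch.
131 / 5.778 = 22.673 inches.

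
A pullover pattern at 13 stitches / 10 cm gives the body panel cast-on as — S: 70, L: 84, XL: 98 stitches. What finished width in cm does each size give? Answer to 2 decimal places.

13/10 = 1.3 sts per cm.
S: 70 / 1.3 = 53.846 → 53.85 cm.
L: 84 / 1.3 = 64.615 → 64.62 cm.
XL: 98 / 1.3 = 75.385 → 75.38 cm.

S 53.85 cm; L 64.62 cm; XL 75.38 cm.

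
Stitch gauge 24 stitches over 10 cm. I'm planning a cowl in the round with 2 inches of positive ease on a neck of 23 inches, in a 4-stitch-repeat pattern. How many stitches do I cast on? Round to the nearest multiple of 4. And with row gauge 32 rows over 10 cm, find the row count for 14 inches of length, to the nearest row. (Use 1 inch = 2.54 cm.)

Cast on 152 stitches; work 114 rows.

Finished = 23 + 2 = 25 inches.
25 inches × 2.54 = 63.50 cm.
24/10 = 2.4 sts per cm; 63.50 × 2.4 = 152.40 sts.
Nearest multiple of 4 → 152.
14 inches = 35.56 cm; × 3.2 = 113.79 → 114 rows.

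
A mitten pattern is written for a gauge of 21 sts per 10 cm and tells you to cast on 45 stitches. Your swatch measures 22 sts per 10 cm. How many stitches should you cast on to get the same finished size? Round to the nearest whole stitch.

Cast on 47 stitches.

Scale factor = 22 / 21 = 1.048.
45 × 22 / 21 = 47.14 sts.
→ 47 sts.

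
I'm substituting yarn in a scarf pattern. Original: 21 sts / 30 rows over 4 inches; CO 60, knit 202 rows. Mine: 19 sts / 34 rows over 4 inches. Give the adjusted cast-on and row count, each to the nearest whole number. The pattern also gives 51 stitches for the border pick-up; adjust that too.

Stitches: 60 × 19/21 = 54.29 → 54.
Rows: 202 × 34/30 = 228.93 → 229.
border pick-up: 51 × 19/21 = 46.14 → 46.

Cast on 54 stitches; work 229 rows; border pick-up 46 stitches.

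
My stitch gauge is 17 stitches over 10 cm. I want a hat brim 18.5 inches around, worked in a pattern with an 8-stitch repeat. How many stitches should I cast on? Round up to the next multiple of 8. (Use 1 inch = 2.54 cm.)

18.5 in = 18.5 × 2.54 = 46.99 cm.
17 / 10 = 1.7 sts/cm.
46.99 × 1.7 = 79.88 sts.
→ 80.

Cast on 80 stitches.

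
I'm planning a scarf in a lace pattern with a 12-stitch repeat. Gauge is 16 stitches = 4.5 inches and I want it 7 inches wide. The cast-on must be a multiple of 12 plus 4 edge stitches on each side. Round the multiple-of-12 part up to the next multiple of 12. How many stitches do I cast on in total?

16 / 4.5 = 3.556 sts per inch.
7 × 3.556 = 24.89 sts.
Less 8 edge sts → 16.89 for the repeat.
Next multiple of 12: 24.
Add back 8 edge sts → 32.

Cast on 32 stitches.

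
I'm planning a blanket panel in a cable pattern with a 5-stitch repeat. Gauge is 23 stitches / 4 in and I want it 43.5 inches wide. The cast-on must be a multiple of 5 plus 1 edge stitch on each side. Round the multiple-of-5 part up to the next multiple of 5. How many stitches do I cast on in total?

23 / 4 = 5.75 sts per inch.
43.5 × 5.75 = 250.12 sts.
Less 2 edge sts → 248.12 for the repeat.
Next multiple of 5: 250.
Add back 2 edge sts → 252.

252 stitches.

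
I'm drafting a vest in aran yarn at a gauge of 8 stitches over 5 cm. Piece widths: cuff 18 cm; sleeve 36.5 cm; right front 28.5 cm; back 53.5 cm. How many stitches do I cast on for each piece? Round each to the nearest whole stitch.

Rate = 8/5 = 1.6 sts per cm.
cuff: 18 × 1.6 = 28.80 → 29.
sleeve: 36.5 × 1.6 = 58.40 → 58.
right front: 28.5 × 1.6 = 45.60 → 46.
back: 53.5 × 1.6 = 85.60 → 86.

cuff 29; sleeve 58; right front 46; back 86.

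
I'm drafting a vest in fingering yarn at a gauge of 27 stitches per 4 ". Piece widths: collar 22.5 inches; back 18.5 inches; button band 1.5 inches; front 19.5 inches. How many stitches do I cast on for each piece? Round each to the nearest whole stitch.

collar 152; back 125; button band 10; front 132.

Rate = 27/4 = 6.75 sts per in.
collar: 22.5 × 6.75 = 151.88 → 152.
back: 18.5 × 6.75 = 124.88 → 125.
button band: 1.5 × 6.75 = 10.12 → 10.
front: 19.5 × 6.75 = 131.62 → 132.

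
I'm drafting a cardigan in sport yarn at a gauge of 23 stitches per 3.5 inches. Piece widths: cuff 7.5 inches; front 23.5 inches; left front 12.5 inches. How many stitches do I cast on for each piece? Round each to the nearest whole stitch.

Rate = 23/3.5 = 6.571 sts per in.
cuff: 7.5 × 6.571 = 49.29 → 49.
front: 23.5 × 6.571 = 154.43 → 154.
left front: 12.5 × 6.571 = 82.14 → 82.

cuff 49; front 154; left front 82.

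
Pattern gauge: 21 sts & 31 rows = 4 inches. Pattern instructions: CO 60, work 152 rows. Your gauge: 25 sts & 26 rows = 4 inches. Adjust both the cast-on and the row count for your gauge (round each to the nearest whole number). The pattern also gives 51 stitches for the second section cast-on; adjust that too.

Cast on 71 stitches; work 127 rows; second section cast-on 61 stitches.

Stitches: 60 × 25/21 = 71.43 → 71.
Rows: 152 × 26/31 = 127.48 → 127.
second section cast-on: 51 × 25/21 = 60.71 → 61.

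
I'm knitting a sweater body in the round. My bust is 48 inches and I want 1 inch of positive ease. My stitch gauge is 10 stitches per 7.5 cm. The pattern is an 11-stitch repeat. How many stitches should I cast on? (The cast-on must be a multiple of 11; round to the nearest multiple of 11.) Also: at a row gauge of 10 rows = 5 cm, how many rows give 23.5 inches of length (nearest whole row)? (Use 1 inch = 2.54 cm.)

Cast on 165 stitches; work 119 rows.

Finished = 48 + 1 = 49 inches.
49 inches × 2.54 = 124.46 cm.
10/7.5 = 1.333 sts per cm; 124.46 × 1.333 = 165.95 sts.
Nearest multiple of 11 → 165.
23.5 inches = 59.69 cm; × 2 = 119.38 → 119 rows.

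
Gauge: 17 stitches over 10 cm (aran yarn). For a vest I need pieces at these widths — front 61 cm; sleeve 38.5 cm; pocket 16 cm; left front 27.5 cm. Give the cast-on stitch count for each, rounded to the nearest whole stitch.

Rate = 17/10 = 1.7 sts per cm.
front: 61 × 1.7 = 103.70 → 104.
sleeve: 38.5 × 1.7 = 65.45 → 65.
pocket: 16 × 1.7 = 27.20 → 27.
left front: 27.5 × 1.7 = 46.75 → 47.

front 104; sleeve 65; pocket 27; left front 47.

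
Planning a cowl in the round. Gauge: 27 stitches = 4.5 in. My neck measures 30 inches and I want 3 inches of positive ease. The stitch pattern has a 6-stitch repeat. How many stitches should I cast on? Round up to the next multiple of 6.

Finished = 30 + 3 = 33 inches.
27 / 4.5 = 6 sts/in.
33 × 6 = 198.00 sts.
Next multiple of 6: 198.

198 stitches.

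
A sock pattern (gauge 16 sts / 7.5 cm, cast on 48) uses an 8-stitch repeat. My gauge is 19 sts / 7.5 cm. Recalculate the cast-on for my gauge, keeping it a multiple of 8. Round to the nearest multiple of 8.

Cast on 56 stitches.

48 × 19 / 16 = 57.00.
Nearest multiple of 8: 56.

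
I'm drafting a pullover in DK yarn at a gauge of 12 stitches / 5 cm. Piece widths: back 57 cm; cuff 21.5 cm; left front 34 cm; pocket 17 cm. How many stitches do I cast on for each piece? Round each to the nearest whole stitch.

Rate = 12/5 = 2.4 sts per cm.
back: 57 × 2.4 = 136.80 → 137.
cuff: 21.5 × 2.4 = 51.60 → 52.
left front: 34 × 2.4 = 81.60 → 82.
pocket: 17 × 2.4 = 40.80 → 41.

back 137; cuff 52; left front 82; pocket 41.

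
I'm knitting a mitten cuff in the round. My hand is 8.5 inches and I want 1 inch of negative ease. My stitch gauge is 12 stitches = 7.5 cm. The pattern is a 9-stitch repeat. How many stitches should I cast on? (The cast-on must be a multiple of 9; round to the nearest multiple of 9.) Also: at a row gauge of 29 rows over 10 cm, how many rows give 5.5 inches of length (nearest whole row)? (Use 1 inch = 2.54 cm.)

Cast on 27 stitches; work 41 rows.

Finished = 8.5 − 1 = 7.5 inches.
7.5 inches × 2.54 = 19.05 cm.
12/7.5 = 1.6 sts per cm; 19.05 × 1.6 = 30.48 sts.
Nearest multiple of 9 → 27.
5.5 inches = 13.97 cm; × 2.9 = 40.51 → 41 rows.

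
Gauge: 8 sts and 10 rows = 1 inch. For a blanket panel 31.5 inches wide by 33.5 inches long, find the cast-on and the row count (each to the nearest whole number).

Stitch gauge = 8/1 = 8 sts/in; 31.5 × 8 = 252.00 → 252 sts.
Row gauge = 10/1 = 10 rows/in; 33.5 × 10 = 335.00 → 335 rows.

Cast on 252 stitches and work 335 rows.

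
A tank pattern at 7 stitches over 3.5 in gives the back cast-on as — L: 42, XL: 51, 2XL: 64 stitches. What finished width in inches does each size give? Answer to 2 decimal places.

L 21.00 inches; XL 25.50 inches; 2XL 32.00 inches.

7/3.5 = 2 sts per in.
L: 42 / 2 = 21.000 → 21.00 in.
XL: 51 / 2 = 25.500 → 25.50 in.
2XL: 64 / 2 = 32.000 → 32.00 in.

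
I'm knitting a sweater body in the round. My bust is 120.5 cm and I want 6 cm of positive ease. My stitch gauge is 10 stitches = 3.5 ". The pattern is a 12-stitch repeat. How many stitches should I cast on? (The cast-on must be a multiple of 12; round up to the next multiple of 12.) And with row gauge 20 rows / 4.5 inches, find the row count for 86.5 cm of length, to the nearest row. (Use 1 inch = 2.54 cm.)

Finished = 120.5 + 6 = 126.5 cm.
126.5 cm × 1/2.54 = 49.80 inches.
10/3.5 = 2.857 sts per in; 49.80 × 2.857 = 142.29 sts.
Next multiple of 12 → 144.
86.5 cm = 34.06 inches; × 4.444 = 151.36 → 151 rows.

Cast on 144 stitches; work 151 rows.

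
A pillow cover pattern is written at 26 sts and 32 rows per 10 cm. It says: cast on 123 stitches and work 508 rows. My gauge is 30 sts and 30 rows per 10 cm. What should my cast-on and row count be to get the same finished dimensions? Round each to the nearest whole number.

Stitches: 123 × 30/26 = 141.92 → 142.
Rows: 508 × 30/32 = 476.25 → 476.

Cast on 142 stitches; work 476 rows.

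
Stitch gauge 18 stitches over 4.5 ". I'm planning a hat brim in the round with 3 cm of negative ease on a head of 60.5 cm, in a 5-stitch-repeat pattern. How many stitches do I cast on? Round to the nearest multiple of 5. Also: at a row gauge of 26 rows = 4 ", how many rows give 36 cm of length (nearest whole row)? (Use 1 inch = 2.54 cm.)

Finished = 60.5 − 3 = 57.5 cm.
57.5 cm × 1/2.54 = 22.64 inches.
18/4.5 = 4 sts per in; 22.64 × 4 = 90.55 sts.
Nearest multiple of 5 → 90.
36 cm = 14.17 inches; × 6.5 = 92.13 → 92 rows.

Cast on 90 stitches; work 92 rows.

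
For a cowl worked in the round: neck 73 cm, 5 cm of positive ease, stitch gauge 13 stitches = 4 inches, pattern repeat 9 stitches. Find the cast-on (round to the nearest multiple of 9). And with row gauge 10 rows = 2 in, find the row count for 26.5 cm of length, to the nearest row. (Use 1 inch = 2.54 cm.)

Cast on 99 stitches; work 52 rows.

Finished = 73 + 5 = 78 cm.
78 cm × 1/2.54 = 30.71 inches.
13/4 = 3.25 sts per in; 30.71 × 3.25 = 99.80 sts.
Nearest multiple of 9 → 99.
26.5 cm = 10.43 inches; × 5 = 52.17 → 52 rows.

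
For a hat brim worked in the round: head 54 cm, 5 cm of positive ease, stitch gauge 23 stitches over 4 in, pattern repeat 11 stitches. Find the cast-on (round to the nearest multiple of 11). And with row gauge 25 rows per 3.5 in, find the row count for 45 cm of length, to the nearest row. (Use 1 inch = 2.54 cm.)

Cast on 132 stitches; work 127 rows.

Finished = 54 + 5 = 59 cm.
59 cm × 1/2.54 = 23.23 inches.
23/4 = 5.75 sts per in; 23.23 × 5.75 = 133.56 sts.
Nearest multiple of 11 → 132.
45 cm = 17.72 inches; × 7.143 = 126.55 → 127 rows.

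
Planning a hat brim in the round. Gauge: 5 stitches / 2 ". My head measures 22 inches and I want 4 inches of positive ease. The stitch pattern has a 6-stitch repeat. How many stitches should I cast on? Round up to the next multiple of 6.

66 stitches.

Finished = 22 + 4 = 26 inches.
5 / 2 = 2.5 sts/in.
26 × 2.5 = 65.00 sts.
Next multiple of 6: 66.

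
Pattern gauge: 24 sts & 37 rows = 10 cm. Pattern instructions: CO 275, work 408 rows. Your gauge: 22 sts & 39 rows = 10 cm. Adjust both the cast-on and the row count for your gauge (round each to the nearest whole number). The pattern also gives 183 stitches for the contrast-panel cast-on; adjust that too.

Cast on 252 stitches; work 430 rows; contrast-panel cast-on 168 stitches.

Stitches: 275 × 22/24 = 252.08 → 252.
Rows: 408 × 39/37 = 430.05 → 430.
contrast-panel cast-on: 183 × 22/24 = 167.75 → 168.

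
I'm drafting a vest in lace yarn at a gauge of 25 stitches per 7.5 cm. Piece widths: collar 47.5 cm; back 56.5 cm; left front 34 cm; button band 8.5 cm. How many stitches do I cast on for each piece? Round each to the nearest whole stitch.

Rate = 25/7.5 = 3.333 sts per cm.
collar: 47.5 × 3.333 = 158.33 → 158.
back: 56.5 × 3.333 = 188.33 → 188.
left front: 34 × 3.333 = 113.33 → 113.
button band: 8.5 × 3.333 = 28.33 → 28.

collar 158; back 188; left front 113; button band 28.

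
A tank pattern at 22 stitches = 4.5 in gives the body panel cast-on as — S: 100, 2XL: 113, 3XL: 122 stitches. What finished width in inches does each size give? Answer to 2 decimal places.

S 20.45 inches; 2XL 23.11 inches; 3XL 24.95 inches.

22/4.5 = 4.889 sts per in.
S: 100 / 4.889 = 20.455 → 20.45 in.
2XL: 113 / 4.889 = 23.114 → 23.11 in.
3XL: 122 / 4.889 = 24.955 → 24.95 in.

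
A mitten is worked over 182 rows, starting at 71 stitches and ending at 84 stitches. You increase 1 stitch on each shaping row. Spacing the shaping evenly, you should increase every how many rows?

Increase every 14th row.

Stitches to add: |84 − 71| = 13.
Shaping rows needed: 13 / 1 = 13.
182 rows / 13 = every 14 rows.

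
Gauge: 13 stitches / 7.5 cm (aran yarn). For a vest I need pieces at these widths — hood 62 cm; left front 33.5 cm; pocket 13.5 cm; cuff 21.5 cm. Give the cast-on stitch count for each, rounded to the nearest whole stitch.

Rate = 13/7.5 = 1.733 sts per cm.
hood: 62 × 1.733 = 107.47 → 107.
left front: 33.5 × 1.733 = 58.07 → 58.
pocket: 13.5 × 1.733 = 23.40 → 23.
cuff: 21.5 × 1.733 = 37.27 → 37.

hood 107; left front 58; pocket 23; cuff 37.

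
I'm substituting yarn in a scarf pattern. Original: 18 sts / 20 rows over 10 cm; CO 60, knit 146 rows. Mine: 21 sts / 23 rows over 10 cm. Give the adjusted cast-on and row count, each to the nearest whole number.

Cast on 70 stitches; work 168 rows.

Stitches: 60 × 21/18 = 70.00 → 70.
Rows: 146 × 23/20 = 167.90 → 168.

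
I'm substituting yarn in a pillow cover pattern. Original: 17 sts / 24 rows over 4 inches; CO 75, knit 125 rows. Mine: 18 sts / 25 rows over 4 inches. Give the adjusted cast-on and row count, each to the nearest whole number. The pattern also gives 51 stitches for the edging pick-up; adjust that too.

Cast on 79 stitches; work 130 rows; edging pick-up 54 stitches.

Stitches: 75 × 18/17 = 79.41 → 79.
Rows: 125 × 25/24 = 130.21 → 130.
edging pick-up: 51 × 18/17 = 54.00 → 54.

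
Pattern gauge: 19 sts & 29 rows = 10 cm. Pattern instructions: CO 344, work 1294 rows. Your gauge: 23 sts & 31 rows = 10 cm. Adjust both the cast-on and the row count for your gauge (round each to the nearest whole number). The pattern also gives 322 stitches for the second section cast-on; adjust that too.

Cast on 416 stitches; work 1383 rows; second section cast-on 390 stitches.

Stitches: 344 × 23/19 = 416.42 → 416.
Rows: 1294 × 31/29 = 1383.24 → 1383.
second section cast-on: 322 × 23/19 = 389.79 → 390.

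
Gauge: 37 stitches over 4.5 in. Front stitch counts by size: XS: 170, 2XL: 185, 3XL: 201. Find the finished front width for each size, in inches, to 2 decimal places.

37/4.5 = 8.222 sts per in.
XS: 170 / 8.222 = 20.676 → 20.68 in.
2XL: 185 / 8.222 = 22.500 → 22.50 in.
3XL: 201 / 8.222 = 24.446 → 24.45 in.

XS 20.68 inches; 2XL 22.50 inches; 3XL 24.45 inches.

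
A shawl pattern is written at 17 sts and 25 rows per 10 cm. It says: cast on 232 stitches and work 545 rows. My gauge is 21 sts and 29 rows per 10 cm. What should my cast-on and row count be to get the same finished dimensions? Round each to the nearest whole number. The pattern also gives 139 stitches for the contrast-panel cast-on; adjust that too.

Cast on 287 stitches; work 632 rows; contrast-panel cast-on 172 stitches.

Stitches: 232 × 21/17 = 286.59 → 287.
Rows: 545 × 29/25 = 632.20 → 632.
contrast-panel cast-on: 139 × 21/17 = 171.71 → 172.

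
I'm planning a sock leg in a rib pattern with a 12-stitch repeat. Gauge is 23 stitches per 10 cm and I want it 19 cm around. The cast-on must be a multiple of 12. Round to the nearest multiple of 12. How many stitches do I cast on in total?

CO 48 sts.

23 / 10 = 2.3 sts per cm.
19 × 2.3 = 43.70 sts.
Nearest multiple of 12: 48.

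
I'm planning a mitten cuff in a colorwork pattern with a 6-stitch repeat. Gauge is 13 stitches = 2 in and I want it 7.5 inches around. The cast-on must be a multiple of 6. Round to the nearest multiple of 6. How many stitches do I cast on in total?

13 / 2 = 6.5 sts per inch.
7.5 × 6.5 = 48.75 sts.
Nearest multiple of 6: 48.

Cast on 48 stitches.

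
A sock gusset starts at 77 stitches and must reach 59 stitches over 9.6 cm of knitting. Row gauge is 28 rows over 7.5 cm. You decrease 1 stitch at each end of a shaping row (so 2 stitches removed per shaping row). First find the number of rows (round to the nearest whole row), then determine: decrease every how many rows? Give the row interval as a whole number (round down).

Rows = 9.6 × 3.733 = 35.8 → 36 rows.
Stitches to remove: 18 → 9 shaping rows (at 2 st each).
36 / 9 = 4.00 → every 4 rows.

Decrease every 4th row.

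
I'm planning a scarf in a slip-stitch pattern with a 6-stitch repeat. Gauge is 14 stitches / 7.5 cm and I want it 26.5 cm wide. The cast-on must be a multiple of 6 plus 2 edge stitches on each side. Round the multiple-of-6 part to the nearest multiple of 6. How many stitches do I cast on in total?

14 / 7.5 = 1.867 sts per cm.
26.5 × 1.867 = 49.47 sts.
Less 4 edge sts → 45.47 for the repeat.
Nearest multiple of 6: 48.
Add back 4 edge sts → 52.

CO 52 sts.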